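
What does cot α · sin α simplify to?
cot α · sin α = cos α (using Quotient identity)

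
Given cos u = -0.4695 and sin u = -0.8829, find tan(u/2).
tan(u/2) = sin u / (1 + cos u) = -1.664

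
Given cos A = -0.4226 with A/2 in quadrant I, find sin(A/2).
sin(A/2) = ±√((1 - cos A)/2); positive since A/2 ∈ QI, so sin(A/2) = 0.8434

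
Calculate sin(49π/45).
sin(49π/45) = -0.2756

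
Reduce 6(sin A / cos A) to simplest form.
6(sin A / cos A) = 6(tan A) (using Quotient identity)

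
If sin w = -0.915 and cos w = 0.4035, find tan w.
tan w = sin w / cos w = -2.268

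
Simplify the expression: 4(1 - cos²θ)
4(1 - cos²θ) = 4(sin²θ) (using Pythagorean identity)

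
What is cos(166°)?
cos(166°) = -0.9703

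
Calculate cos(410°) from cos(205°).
cos(410°) = cos²205° - sin²205° = 0.6428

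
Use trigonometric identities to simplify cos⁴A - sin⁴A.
cos⁴A - sin⁴A = cos(2A) (using Factoring + double angle)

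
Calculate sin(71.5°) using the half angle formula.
sin(71.5°) = √((1 - cos 143°)/2) = 0.9483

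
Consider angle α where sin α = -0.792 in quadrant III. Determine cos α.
cos α = ±√(1 - sin²α) = -0.6105 (negative in QIII)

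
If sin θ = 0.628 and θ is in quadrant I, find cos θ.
cos θ = 0.7782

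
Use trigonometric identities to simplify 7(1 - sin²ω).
7(1 - sin²ω) = 7(cos²ω) (using Pythagorean identity)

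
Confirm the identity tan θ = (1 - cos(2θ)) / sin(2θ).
RHS = 2sin²θ / (2 sin θ cos θ) = sin θ/cos θ = tan θ = LHS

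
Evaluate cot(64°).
cot(64°) = 0.4877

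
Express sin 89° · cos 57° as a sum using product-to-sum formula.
sin 89° cos 57° = (1/2)[sin(89°+57°) + sin(89°-57°)]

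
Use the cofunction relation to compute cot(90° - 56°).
cot(90° - 56°) = tan(56°) = 1.483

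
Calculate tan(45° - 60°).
tan(45° - 60°) = (tan 45° - tan 60°)/(1 + tan 45° tan 60°) = -(2-√3)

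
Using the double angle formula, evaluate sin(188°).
sin(188°) = 2 sin 94° cos 94° = -0.1392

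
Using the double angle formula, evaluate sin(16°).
sin(16°) = 2 sin 8° cos 8° = 0.2756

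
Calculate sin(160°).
sin(160°) = 0.342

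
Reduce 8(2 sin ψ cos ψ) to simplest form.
8(2 sin ψ cos ψ) = 8(sin(2ψ)) (using Double angle)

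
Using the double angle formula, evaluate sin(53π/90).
sin(53π/90) = 2 sin 53π/180 cos 53π/180 = 0.9613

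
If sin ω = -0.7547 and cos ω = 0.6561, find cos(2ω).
cos(2ω) = cos²ω - sin²ω = -0.1391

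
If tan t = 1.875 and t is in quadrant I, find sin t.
sin t = 0.8824 (using tan²t + 1 = sec²t)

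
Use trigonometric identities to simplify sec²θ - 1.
sec²θ - 1 = tan²θ (using Pythagorean identity)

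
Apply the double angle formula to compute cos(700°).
cos(700°) = cos²350° - sin²350° = 0.9397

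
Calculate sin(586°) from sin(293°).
sin(586°) = 2 sin 293° cos 293° = -0.7193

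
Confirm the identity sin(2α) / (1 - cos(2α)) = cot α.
LHS = 2 sin α cos α / (2sin²α) = cos α/sin α = cot α = RHS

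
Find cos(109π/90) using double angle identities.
cos(109π/90) = cos²109π/180 - sin²109π/180 = -0.788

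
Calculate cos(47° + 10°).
cos(47° + 10°) = cos 47° cos 10° - sin 47° sin 10° = 0.5446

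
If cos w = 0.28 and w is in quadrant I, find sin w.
sin w = 0.96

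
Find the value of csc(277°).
csc(277°) = -1.008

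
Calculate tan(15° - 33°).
tan(15° - 33°) = (tan 15° - tan 33°)/(1 + tan 15° tan 33°) = -0.3249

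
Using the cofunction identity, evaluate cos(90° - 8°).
cos(90° - 8°) = sin(8°) = 0.1392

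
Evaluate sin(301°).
sin(301°) = -0.8572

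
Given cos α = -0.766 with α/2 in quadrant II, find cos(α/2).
cos(α/2) = ±√((1 + cos α)/2); negative since α/2 ∈ QII, so cos(α/2) = -0.3421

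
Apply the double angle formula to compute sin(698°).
sin(698°) = 2 sin 349° cos 349° = -0.3746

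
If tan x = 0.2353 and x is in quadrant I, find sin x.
sin x = 0.229 (using tan²x + 1 = sec²x)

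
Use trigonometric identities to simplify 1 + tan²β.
1 + tan²β = sec²β (using Pythagorean identity)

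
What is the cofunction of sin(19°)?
sin(19°) = cos(90° - 19°) = cos(71°)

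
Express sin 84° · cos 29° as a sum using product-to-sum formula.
sin 84° cos 29° = (1/2)[sin(84°+29°) + sin(84°-29°)]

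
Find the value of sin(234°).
sin(234°) = -0.809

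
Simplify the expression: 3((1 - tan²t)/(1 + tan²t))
3((1 - tan²t)/(1 + tan²t)) = 3(cos(2t)) (using Double angle)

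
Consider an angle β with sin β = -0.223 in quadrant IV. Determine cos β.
cos β = √(1 - sin²β) = 0.9748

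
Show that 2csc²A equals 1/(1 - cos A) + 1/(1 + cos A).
RHS = [(1 + cos A) + (1 - cos A)] / [(1 - cos A)(1 + cos A)] = 2/(1 - cos²A) = 2/sin²A = 2csc²A = LHS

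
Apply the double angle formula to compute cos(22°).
cos(22°) = cos²11° - sin²11° = 0.9272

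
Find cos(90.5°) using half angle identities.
cos(90.5°) = -√((1 + cos 181°)/2) = -0.008727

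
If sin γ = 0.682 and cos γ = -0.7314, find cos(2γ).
cos(2γ) = cos²γ - sin²γ = 0.06982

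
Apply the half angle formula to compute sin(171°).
sin(171°) = √((1 - cos 342°)/2) = 0.1564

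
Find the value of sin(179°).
sin(179°) = 0.01745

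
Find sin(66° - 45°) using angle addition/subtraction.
sin(66° - 45°) = sin 66° cos 45° - cos 66° sin 45° = 0.3584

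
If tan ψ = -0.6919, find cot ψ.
cot ψ = 1/tan ψ = -1.445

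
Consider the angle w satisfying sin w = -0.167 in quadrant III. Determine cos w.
cos w = ±√(1 - sin²w) = -0.986 (negative in QIII)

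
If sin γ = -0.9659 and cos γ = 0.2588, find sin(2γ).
sin(2γ) = 2 sin γ cos γ = -0.4999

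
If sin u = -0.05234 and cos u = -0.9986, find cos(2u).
cos(2u) = cos²u - sin²u = 0.9945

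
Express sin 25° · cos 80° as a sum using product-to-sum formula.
sin 25° cos 80° = (1/2)[sin(25°+80°) + sin(25°-80°)]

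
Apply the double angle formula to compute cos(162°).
cos(162°) = cos²81° - sin²81° = -0.9511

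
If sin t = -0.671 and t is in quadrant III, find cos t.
cos t = -0.7415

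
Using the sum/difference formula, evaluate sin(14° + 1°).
sin(14° + 1°) = sin 14° cos 1° + cos 14° sin 1° = (√6-√2)/4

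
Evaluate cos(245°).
cos(245°) = -0.4226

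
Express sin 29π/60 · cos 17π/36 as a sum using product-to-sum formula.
sin 29π/60 cos 17π/36 = (1/2)[sin(29π/60+17π/36) + sin(29π/60-17π/36)]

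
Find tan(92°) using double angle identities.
tan(92°) = 2 tan 46° / (1 - tan²46°) = -28.64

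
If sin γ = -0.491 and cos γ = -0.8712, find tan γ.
tan γ = sin γ / cos γ = 0.5636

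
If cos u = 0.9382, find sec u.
sec u = 1/cos u = 1.066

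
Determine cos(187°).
cos(187°) = -0.9925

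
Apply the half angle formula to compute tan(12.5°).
tan(12.5°) = sin 25° / (1 + cos 25°) = 0.2217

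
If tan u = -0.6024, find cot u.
cot u = 1/tan u = -1.66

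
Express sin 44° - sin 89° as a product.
sin 44° - sin 89° = 2 cos(66.5°) sin(-22.5°)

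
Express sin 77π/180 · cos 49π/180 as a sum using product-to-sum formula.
sin 77π/180 cos 49π/180 = (1/2)[sin(77π/180+49π/180) + sin(77π/180-49π/180)]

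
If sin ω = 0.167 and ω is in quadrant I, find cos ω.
cos ω = 0.986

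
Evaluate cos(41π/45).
cos(41π/45) = -0.9613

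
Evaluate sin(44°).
sin(44°) = 0.6947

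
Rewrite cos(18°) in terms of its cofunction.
cos(18°) = sin(90° - 18°) = sin(72°)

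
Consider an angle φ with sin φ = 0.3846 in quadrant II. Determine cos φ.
cos φ = ±√(1 - sin²φ) = -0.9231 (negative in QII)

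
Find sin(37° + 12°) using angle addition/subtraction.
sin(37° + 12°) = sin 37° cos 12° + cos 37° sin 12° = 0.7547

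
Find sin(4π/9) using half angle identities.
sin(4π/9) = √((1 - cos 8π/9)/2) = 0.9848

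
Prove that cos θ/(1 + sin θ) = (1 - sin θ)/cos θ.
RHS = (1 - sin θ)(1 + sin θ) / (cos θ(1 + sin θ)) = (1 - sin²θ) / (cos θ(1 + sin θ)) = cos²θ / (cos θ(1 + sin θ)) = cos θ/(1 + sin θ) = LHS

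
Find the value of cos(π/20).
cos(π/20) = 0.9877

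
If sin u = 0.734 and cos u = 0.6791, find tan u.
tan u = sin u / cos u = 1.081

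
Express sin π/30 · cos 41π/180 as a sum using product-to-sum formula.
sin π/30 cos 41π/180 = (1/2)[sin(π/30+41π/180) + sin(π/30-41π/180)]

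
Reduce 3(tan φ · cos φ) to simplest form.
3(tan φ · cos φ) = 3(sin φ) (using Quotient identity)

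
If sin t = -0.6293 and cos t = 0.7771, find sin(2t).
sin(2t) = 2 sin t cos t = -0.9781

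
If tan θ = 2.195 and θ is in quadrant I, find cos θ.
cos θ = 0.4146 (using tan²θ + 1 = sec²θ)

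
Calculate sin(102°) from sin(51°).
sin(102°) = 2 sin 51° cos 51° = 0.9781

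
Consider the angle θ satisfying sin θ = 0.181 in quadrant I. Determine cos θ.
cos θ = √(1 - sin²θ) = 0.9835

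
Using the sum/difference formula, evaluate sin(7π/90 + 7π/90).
sin(7π/90 + 7π/90) = sin 7π/90 cos 7π/90 + cos 7π/90 sin 7π/90 = 0.4695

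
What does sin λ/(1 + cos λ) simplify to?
sin λ/(1 + cos λ) = tan(λ/2) (using Half angle)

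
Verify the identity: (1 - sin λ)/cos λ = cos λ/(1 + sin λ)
LHS = (1 - sin λ)(1 + sin λ) / (cos λ(1 + sin λ)) = (1 - sin²λ) / (cos λ(1 + sin λ)) = cos²λ / (cos λ(1 + sin λ)) = cos λ/(1 + sin λ) = RHS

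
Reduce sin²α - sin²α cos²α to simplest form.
sin²α - sin²α cos²α = sin⁴α (using Factoring)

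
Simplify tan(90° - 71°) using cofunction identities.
tan(90° - 71°) = cot(71°)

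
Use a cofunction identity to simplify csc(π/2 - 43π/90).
csc(π/2 - 43π/90) = sec(43π/90)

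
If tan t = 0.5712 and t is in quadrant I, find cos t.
cos t = 0.8683 (using tan²t + 1 = sec²t)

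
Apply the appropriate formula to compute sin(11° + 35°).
sin(11° + 35°) = sin 11° cos 35° + cos 11° sin 35° = 0.7193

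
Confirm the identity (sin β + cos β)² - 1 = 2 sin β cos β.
LHS = sin²β + 2 sin β cos β + cos²β - 1 = (sin²β + cos²β) + 2 sin β cos β - 1 = 1 + 2 sin β cos β - 1 = 2 sin β cos β = RHS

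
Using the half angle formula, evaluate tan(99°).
tan(99°) = sin 198° / (1 + cos 198°) = -6.314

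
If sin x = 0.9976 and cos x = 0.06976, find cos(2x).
cos(2x) = cos²x - sin²x = -0.9903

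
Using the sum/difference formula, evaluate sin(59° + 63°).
sin(59° + 63°) = sin 59° cos 63° + cos 59° sin 63° = 0.848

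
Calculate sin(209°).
sin(209°) = -0.4848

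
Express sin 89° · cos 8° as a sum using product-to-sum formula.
sin 89° cos 8° = (1/2)[sin(89°+8°) + sin(89°-8°)]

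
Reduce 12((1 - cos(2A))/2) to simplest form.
12((1 - cos(2A))/2) = 12(sin²A) (using Power reduction)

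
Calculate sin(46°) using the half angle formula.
sin(46°) = √((1 - cos 92°)/2) = 0.7193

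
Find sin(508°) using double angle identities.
sin(508°) = 2 sin 254° cos 254° = 0.5299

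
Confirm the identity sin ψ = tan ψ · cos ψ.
RHS = (sin ψ/cos ψ) · cos ψ = sin ψ = LHS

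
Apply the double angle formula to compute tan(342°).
tan(342°) = 2 tan 171° / (1 - tan²171°) = -0.3249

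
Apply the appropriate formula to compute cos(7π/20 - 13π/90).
cos(7π/20 - 13π/90) = cos 7π/20 cos 13π/90 + sin 7π/20 sin 13π/90 = 0.7986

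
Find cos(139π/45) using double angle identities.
cos(139π/45) = cos²139π/90 - sin²139π/90 = -0.9613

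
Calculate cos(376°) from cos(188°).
cos(376°) = cos²188° - sin²188° = 0.9613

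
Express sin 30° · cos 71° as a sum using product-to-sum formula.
sin 30° cos 71° = (1/2)[sin(30°+71°) + sin(30°-71°)]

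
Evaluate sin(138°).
sin(138°) = 0.6691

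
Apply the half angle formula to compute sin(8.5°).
sin(8.5°) = √((1 - cos 17°)/2) = 0.1478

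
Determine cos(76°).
cos(76°) = 0.2419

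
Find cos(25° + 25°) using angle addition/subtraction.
cos(25° + 25°) = cos 25° cos 25° - sin 25° sin 25° = 0.6428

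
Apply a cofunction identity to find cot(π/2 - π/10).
cot(π/2 - π/10) = tan(π/10) = 0.3249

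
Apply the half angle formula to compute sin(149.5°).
sin(149.5°) = √((1 - cos 299°)/2) = 0.5075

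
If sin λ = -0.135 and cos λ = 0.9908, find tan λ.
tan λ = sin λ / cos λ = -0.1363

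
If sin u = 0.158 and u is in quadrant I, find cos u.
cos u = 0.9874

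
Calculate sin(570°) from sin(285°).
sin(570°) = 2 sin 285° cos 285° = -1/2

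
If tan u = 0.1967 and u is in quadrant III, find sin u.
sin u = -0.193 (using tan²u + 1 = sec²u)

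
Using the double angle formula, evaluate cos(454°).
cos(454°) = cos²227° - sin²227° = -0.06976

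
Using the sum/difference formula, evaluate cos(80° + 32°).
cos(80° + 32°) = cos 80° cos 32° - sin 80° sin 32° = -0.3746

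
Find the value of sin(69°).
sin(69°) = 0.9336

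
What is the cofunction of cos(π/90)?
cos(π/90) = sin(π/2 - π/90) = sin(22π/45)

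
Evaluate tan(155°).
tan(155°) = -0.4663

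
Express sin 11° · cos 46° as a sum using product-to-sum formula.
sin 11° cos 46° = (1/2)[sin(11°+46°) + sin(11°-46°)]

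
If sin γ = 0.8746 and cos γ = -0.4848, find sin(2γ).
sin(2γ) = 2 sin γ cos γ = -0.848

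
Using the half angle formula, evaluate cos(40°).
cos(40°) = √((1 + cos 80°)/2) = 0.766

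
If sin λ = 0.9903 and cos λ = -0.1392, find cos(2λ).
cos(2λ) = cos²λ - sin²λ = -0.9613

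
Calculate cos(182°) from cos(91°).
cos(182°) = cos²91° - sin²91° = -0.9994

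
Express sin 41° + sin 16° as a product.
sin 41° + sin 16° = 2 sin(28.5°) cos(12.5°)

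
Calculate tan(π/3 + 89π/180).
tan(π/3 + 89π/180) = (tan π/3 + tan 89π/180)/(1 - tan π/3 tan 89π/180) = -0.6009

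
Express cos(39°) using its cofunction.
cos(39°) = sin(90° - 39°) = sin(51°)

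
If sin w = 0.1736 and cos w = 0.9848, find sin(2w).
sin(2w) = 2 sin w cos w = 0.3419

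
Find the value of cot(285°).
cot(285°) = -(2-√3)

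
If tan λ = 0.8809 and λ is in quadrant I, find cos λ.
cos λ = 0.7504 (using tan²λ + 1 = sec²λ)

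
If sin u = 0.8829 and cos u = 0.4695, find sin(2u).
sin(2u) = 2 sin u cos u = 0.829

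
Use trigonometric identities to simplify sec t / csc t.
sec t / csc t = tan t (using Reciprocal identities)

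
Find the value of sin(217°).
sin(217°) = -0.6018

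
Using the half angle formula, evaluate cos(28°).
cos(28°) = √((1 + cos 56°)/2) = 0.8829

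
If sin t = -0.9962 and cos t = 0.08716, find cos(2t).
cos(2t) = cos²t - sin²t = -0.9848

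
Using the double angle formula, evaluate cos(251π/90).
cos(251π/90) = cos²251π/180 - sin²251π/180 = -0.788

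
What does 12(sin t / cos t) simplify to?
12(sin t / cos t) = 12(tan t) (using Quotient identity)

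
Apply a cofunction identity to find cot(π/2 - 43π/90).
cot(π/2 - 43π/90) = tan(43π/90) = 14.3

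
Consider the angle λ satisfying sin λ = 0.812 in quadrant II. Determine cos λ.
cos λ = ±√(1 - sin²λ) = -0.5837 (negative in QII)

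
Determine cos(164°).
cos(164°) = -0.9613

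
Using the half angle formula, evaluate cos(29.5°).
cos(29.5°) = √((1 + cos 59°)/2) = 0.8704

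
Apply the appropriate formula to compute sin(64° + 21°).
sin(64° + 21°) = sin 64° cos 21° + cos 64° sin 21° = 0.9962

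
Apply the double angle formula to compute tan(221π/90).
tan(221π/90) = 2 tan 221π/180 / (1 - tan²221π/180) = 7.115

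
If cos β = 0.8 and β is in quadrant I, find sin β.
sin β = 0.6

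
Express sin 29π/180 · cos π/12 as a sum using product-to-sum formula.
sin 29π/180 cos π/12 = (1/2)[sin(29π/180+π/12) + sin(29π/180-π/12)]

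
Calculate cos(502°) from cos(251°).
cos(502°) = cos²251° - sin²251° = -0.788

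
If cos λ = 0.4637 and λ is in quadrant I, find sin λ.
sin λ = 0.886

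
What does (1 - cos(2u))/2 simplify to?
(1 - cos(2u))/2 = sin²u (using Power reduction)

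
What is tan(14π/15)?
tan(14π/15) = -0.2126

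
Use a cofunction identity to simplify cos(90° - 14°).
cos(90° - 14°) = sin(14°)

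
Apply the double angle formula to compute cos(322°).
cos(322°) = cos²161° - sin²161° = 0.788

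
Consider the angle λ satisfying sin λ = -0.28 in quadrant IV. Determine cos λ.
cos λ = √(1 - sin²λ) = 0.96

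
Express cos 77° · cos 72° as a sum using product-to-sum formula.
cos 77° cos 72° = (1/2)[cos(77°-72°) + cos(77°+72°)]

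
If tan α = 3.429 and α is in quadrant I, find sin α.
sin α = 0.96 (using tan²α + 1 = sec²α)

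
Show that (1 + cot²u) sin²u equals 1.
LHS = csc²u · sin²u = (1/sin²u) · sin²u = 1 = RHS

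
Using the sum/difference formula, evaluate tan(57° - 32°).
tan(57° - 32°) = (tan 57° - tan 32°)/(1 + tan 57° tan 32°) = 0.4663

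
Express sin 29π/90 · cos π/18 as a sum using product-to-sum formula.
sin 29π/90 cos π/18 = (1/2)[sin(29π/90+π/18) + sin(29π/90-π/18)]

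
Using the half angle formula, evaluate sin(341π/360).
sin(341π/360) = √((1 - cos 341π/180)/2) = 0.165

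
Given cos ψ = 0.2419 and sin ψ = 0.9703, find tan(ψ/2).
tan(ψ/2) = sin ψ / (1 + cos ψ) = 0.7813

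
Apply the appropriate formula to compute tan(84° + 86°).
tan(84° + 86°) = (tan 84° + tan 86°)/(1 - tan 84° tan 86°) = -0.1763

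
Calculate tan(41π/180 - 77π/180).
tan(41π/180 - 77π/180) = (tan 41π/180 - tan 77π/180)/(1 + tan 41π/180 tan 77π/180) = -0.7265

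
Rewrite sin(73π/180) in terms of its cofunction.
sin(73π/180) = cos(π/2 - 73π/180) = cos(17π/180)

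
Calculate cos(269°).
cos(269°) = -0.01745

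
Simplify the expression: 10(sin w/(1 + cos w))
10(sin w/(1 + cos w)) = 10(tan(w/2)) (using Half angle)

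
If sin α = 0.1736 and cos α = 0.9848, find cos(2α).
cos(2α) = cos²α - sin²α = 0.9397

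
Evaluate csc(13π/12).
csc(13π/12) = -3.864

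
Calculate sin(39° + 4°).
sin(39° + 4°) = sin 39° cos 4° + cos 39° sin 4° = 0.682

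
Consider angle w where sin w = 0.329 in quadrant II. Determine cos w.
cos w = ±√(1 - sin²w) = -0.9443 (negative in QII)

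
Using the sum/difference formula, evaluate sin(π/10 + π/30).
sin(π/10 + π/30) = sin π/10 cos π/30 + cos π/10 sin π/30 = 0.4067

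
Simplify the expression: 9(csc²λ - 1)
9(csc²λ - 1) = 9(cot²λ) (using Pythagorean identity)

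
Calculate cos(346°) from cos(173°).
cos(346°) = 2cos²173° - 1 = 0.9703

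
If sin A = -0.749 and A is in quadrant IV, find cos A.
cos A = 0.6626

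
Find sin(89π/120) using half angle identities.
sin(89π/120) = √((1 - cos 89π/60)/2) = 0.7254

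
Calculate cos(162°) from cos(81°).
cos(162°) = cos²81° - sin²81° = -0.9511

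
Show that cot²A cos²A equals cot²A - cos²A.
RHS = cos²A/sin²A - cos²A = cos²A(1/sin²A - 1) = cos²A · (1 - sin²A)/sin²A = cos²A · cos²A/sin²A = cos²A · cot²A = LHS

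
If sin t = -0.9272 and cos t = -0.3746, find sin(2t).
sin(2t) = 2 sin t cos t = 0.6947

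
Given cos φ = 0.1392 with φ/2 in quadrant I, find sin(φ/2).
sin(φ/2) = ±√((1 - cos φ)/2); positive since φ/2 ∈ QI, so sin(φ/2) = 0.656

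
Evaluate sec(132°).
sec(132°) = -1.494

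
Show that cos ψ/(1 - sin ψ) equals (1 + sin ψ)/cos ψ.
RHS = (1 + sin ψ)(1 - sin ψ) / (cos ψ(1 - sin ψ)) = (1 - sin²ψ) / (cos ψ(1 - sin ψ)) = cos²ψ / (cos ψ(1 - sin ψ)) = cos ψ/(1 - sin ψ) = LHS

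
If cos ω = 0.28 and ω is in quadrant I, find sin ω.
sin ω = 0.96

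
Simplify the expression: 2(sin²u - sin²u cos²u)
2(sin²u - sin²u cos²u) = 2(sin⁴u) (using Factoring)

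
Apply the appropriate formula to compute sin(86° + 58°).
sin(86° + 58°) = sin 86° cos 58° + cos 86° sin 58° = 0.5878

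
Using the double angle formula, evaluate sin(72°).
sin(72°) = 2 sin 36° cos 36° = 0.9511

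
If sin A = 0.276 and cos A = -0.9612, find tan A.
tan A = sin A / cos A = -0.2871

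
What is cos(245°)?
cos(245°) = -0.4226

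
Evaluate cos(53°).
cos(53°) = 0.6018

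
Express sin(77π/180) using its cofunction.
sin(77π/180) = cos(π/2 - 77π/180) = cos(13π/180)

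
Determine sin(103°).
sin(103°) = 0.9744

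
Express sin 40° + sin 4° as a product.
sin 40° + sin 4° = 2 sin(22°) cos(18°)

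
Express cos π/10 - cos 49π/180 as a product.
cos π/10 - cos 49π/180 = -2 sin(67π/360) sin(-31π/360)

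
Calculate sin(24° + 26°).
sin(24° + 26°) = sin 24° cos 26° + cos 24° sin 26° = 0.766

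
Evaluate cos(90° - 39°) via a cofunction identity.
cos(90° - 39°) = sin(39°) = 0.6293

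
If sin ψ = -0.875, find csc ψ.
csc ψ = 1/sin ψ = -1.143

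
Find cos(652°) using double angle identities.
cos(652°) = cos²326° - sin²326° = 0.3746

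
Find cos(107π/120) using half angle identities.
cos(107π/120) = -√((1 + cos 107π/60)/2) = -0.9426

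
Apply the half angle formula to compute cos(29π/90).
cos(29π/90) = √((1 + cos 29π/45)/2) = 0.5299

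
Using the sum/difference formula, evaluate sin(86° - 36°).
sin(86° - 36°) = sin 86° cos 36° - cos 86° sin 36° = 0.766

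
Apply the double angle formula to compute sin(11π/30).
sin(11π/30) = 2 sin 11π/60 cos 11π/60 = 0.9135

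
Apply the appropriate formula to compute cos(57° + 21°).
cos(57° + 21°) = cos 57° cos 21° - sin 57° sin 21° = 0.2079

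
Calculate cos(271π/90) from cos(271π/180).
cos(271π/90) = 1 - 2sin²271π/180 = -0.9994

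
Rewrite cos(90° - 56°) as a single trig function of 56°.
cos(90° - 56°) = sin(56°)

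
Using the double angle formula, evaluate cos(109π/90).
cos(109π/90) = cos²109π/180 - sin²109π/180 = -0.788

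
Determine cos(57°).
cos(57°) = 0.5446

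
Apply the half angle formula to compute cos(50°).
cos(50°) = √((1 + cos 100°)/2) = 0.6428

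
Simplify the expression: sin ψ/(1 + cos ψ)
sin ψ/(1 + cos ψ) = tan(ψ/2) (using Half angle)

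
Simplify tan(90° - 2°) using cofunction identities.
tan(90° - 2°) = cot(2°)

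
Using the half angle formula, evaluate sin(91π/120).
sin(91π/120) = √((1 - cos 91π/60)/2) = 0.6884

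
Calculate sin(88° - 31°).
sin(88° - 31°) = sin 88° cos 31° - cos 88° sin 31° = 0.8387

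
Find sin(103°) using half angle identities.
sin(103°) = √((1 - cos 206°)/2) = 0.9744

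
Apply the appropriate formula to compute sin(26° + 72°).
sin(26° + 72°) = sin 26° cos 72° + cos 26° sin 72° = 0.9903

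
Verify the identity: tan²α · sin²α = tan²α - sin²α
RHS = sin²α/cos²α - sin²α = sin²α(1/cos²α - 1) = sin²α · (1 - cos²α)/cos²α = sin²α · sin²α/cos²α = sin²α · tan²α = LHS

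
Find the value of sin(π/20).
sin(π/20) = 0.1564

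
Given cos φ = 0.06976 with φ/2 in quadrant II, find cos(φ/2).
cos(φ/2) = ±√((1 + cos φ)/2); negative since φ/2 ∈ QII, so cos(φ/2) = -0.7314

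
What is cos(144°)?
cos(144°) = -0.809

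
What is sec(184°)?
sec(184°) = -1.002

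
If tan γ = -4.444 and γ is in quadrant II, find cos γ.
cos γ = -0.2195 (using tan²γ + 1 = sec²γ)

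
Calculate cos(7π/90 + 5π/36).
cos(7π/90 + 5π/36) = cos 7π/90 cos 5π/36 - sin 7π/90 sin 5π/36 = 0.7771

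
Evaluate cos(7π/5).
cos(7π/5) = -0.309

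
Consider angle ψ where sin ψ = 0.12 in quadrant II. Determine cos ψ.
cos ψ = ±√(1 - sin²ψ) = -0.9928 (negative in QII)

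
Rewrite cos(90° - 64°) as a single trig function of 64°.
cos(90° - 64°) = sin(64°)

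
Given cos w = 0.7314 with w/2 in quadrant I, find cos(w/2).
cos(w/2) = ±√((1 + cos w)/2); positive since w/2 ∈ QI, so cos(w/2) = 0.9304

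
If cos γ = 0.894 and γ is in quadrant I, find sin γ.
sin γ = 0.4481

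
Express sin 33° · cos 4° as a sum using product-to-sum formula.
sin 33° cos 4° = (1/2)[sin(33°+4°) + sin(33°-4°)]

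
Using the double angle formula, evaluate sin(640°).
sin(640°) = 2 sin 320° cos 320° = -0.9848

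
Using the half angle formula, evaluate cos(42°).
cos(42°) = √((1 + cos 84°)/2) = 0.7431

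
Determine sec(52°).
sec(52°) = 1.624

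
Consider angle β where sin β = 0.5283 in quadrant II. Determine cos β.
cos β = ±√(1 - sin²β) = -0.8491 (negative in QII)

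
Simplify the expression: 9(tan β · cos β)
9(tan β · cos β) = 9(sin β) (using Quotient identity)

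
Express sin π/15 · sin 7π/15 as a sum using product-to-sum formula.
sin π/15 sin 7π/15 = (1/2)[cos(π/15-7π/15) - cos(π/15+7π/15)]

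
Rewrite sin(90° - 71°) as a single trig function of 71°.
sin(90° - 71°) = cos(71°)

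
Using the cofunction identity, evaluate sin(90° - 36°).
sin(90° - 36°) = cos(36°) = 0.809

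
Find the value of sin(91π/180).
sin(91π/180) = 0.9998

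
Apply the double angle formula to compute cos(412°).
cos(412°) = cos²206° - sin²206° = 0.6157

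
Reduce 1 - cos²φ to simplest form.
1 - cos²φ = sin²φ (using Pythagorean identity)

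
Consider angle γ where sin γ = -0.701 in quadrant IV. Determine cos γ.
cos γ = √(1 - sin²γ) = 0.7132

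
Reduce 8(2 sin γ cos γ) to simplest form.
8(2 sin γ cos γ) = 8(sin(2γ)) (using Double angle)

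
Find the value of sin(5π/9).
sin(5π/9) = 0.9848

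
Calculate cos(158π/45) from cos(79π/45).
cos(158π/45) = cos²79π/45 - sin²79π/45 = 0.0349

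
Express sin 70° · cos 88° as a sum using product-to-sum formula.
sin 70° cos 88° = (1/2)[sin(70°+88°) + sin(70°-88°)]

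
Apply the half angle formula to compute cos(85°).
cos(85°) = √((1 + cos 170°)/2) = 0.08716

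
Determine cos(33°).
cos(33°) = 0.8387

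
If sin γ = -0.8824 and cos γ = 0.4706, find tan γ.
tan γ = sin γ / cos γ = -1.875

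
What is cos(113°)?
cos(113°) = -0.3907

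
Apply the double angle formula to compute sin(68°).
sin(68°) = 2 sin 34° cos 34° = 0.9272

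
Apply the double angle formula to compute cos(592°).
cos(592°) = cos²296° - sin²296° = -0.6157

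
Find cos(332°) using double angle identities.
cos(332°) = cos²166° - sin²166° = 0.8829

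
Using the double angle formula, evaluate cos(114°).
cos(114°) = cos²57° - sin²57° = -0.4067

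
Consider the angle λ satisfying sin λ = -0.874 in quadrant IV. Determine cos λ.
cos λ = √(1 - sin²λ) = 0.4859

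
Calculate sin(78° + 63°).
sin(78° + 63°) = sin 78° cos 63° + cos 78° sin 63° = 0.6293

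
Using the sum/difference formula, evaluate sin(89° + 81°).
sin(89° + 81°) = sin 89° cos 81° + cos 89° sin 81° = 0.1736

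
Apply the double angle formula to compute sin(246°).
sin(246°) = 2 sin 123° cos 123° = -0.9135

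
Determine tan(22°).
tan(22°) = 0.404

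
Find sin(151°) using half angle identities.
sin(151°) = √((1 - cos 302°)/2) = 0.4848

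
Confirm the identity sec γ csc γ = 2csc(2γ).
RHS = 2/sin(2γ) = 2/(2 sin γ cos γ) = 1/(sin γ cos γ) = (1/cos γ)(1/sin γ) = sec γ csc γ = LHS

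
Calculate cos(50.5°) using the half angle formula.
cos(50.5°) = √((1 + cos 101°)/2) = 0.6361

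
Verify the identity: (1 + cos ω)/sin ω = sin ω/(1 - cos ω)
RHS = sin ω(1 + cos ω) / ((1 - cos ω)(1 + cos ω)) = sin ω(1 + cos ω) / (1 - cos²ω) = sin ω(1 + cos ω) / sin²ω = (1 + cos ω)/sin ω = LHS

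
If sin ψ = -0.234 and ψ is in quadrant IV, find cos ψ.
cos ψ = 0.9722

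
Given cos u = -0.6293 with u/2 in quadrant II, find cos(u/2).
cos(u/2) = ±√((1 + cos u)/2); negative since u/2 ∈ QII, so cos(u/2) = -0.4305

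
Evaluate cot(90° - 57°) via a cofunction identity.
cot(90° - 57°) = tan(57°) = 1.54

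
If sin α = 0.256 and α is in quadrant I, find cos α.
cos α = 0.9667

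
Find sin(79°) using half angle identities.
sin(79°) = √((1 - cos 158°)/2) = 0.9816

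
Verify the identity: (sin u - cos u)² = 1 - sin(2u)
LHS = sin²u - 2 sin u cos u + cos²u = (sin²u + cos²u) - 2 sin u cos u = 1 - sin(2u) = RHS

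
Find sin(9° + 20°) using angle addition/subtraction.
sin(9° + 20°) = sin 9° cos 20° + cos 9° sin 20° = 0.4848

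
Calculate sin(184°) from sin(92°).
sin(184°) = 2 sin 92° cos 92° = -0.06976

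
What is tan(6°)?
tan(6°) = 0.1051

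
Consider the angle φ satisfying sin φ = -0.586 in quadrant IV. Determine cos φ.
cos φ = √(1 - sin²φ) = 0.8103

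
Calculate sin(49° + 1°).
sin(49° + 1°) = sin 49° cos 1° + cos 49° sin 1° = 0.766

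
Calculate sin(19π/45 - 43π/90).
sin(19π/45 - 43π/90) = sin 19π/45 cos 43π/90 - cos 19π/45 sin 43π/90 = -0.1736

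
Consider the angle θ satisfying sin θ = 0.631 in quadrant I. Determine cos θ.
cos θ = √(1 - sin²θ) = 0.7758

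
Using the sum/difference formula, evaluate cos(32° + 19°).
cos(32° + 19°) = cos 32° cos 19° - sin 32° sin 19° = 0.6293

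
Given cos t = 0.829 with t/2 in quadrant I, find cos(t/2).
cos(t/2) = ±√((1 + cos t)/2); positive since t/2 ∈ QI, so cos(t/2) = 0.9563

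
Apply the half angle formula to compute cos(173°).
cos(173°) = -√((1 + cos 346°)/2) = -0.9925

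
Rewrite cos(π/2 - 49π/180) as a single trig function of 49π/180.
cos(π/2 - 49π/180) = sin(49π/180)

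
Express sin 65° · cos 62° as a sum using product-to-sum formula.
sin 65° cos 62° = (1/2)[sin(65°+62°) + sin(65°-62°)]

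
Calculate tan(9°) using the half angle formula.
tan(9°) = sin 18° / (1 + cos 18°) = 0.1584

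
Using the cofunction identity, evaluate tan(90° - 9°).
tan(90° - 9°) = cot(9°) = 6.314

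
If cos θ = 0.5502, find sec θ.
sec θ = 1/cos θ = 1.818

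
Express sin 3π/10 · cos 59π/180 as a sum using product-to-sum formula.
sin 3π/10 cos 59π/180 = (1/2)[sin(3π/10+59π/180) + sin(3π/10-59π/180)]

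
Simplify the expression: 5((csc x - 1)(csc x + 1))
5((csc x - 1)(csc x + 1)) = 5(cot²x) (using Diff. of squares)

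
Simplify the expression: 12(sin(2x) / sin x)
12(sin(2x) / sin x) = 12(2 cos x) (using Double angle)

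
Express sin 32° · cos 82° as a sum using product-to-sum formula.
sin 32° cos 82° = (1/2)[sin(32°+82°) + sin(32°-82°)]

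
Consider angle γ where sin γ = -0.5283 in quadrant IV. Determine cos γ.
cos γ = √(1 - sin²γ) = 0.8491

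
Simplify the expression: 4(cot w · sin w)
4(cot w · sin w) = 4(cos w) (using Quotient identity)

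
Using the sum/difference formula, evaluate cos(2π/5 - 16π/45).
cos(2π/5 - 16π/45) = cos 2π/5 cos 16π/45 + sin 2π/5 sin 16π/45 = 0.9903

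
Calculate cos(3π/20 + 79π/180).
cos(3π/20 + 79π/180) = cos 3π/20 cos 79π/180 - sin 3π/20 sin 79π/180 = -0.2756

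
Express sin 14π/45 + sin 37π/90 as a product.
sin 14π/45 + sin 37π/90 = 2 sin(13π/36) cos(-π/20)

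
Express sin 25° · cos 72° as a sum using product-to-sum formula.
sin 25° cos 72° = (1/2)[sin(25°+72°) + sin(25°-72°)]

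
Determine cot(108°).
cot(108°) = -0.3249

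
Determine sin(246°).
sin(246°) = -0.9135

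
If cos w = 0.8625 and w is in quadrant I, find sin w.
sin w = 0.5061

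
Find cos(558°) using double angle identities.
cos(558°) = 1 - 2sin²279° = -0.9511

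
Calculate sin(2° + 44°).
sin(2° + 44°) = sin 2° cos 44° + cos 2° sin 44° = 0.7193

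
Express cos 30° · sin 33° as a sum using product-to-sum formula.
cos 30° sin 33° = (1/2)[sin(30°+33°) - sin(30°-33°)]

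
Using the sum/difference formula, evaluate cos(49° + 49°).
cos(49° + 49°) = cos 49° cos 49° - sin 49° sin 49° = -0.1392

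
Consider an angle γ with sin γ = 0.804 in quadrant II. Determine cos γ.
cos γ = ±√(1 - sin²γ) = -0.5946 (negative in QII)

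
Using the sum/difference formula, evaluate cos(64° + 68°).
cos(64° + 68°) = cos 64° cos 68° - sin 64° sin 68° = -0.6691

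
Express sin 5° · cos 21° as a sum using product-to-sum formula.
sin 5° cos 21° = (1/2)[sin(5°+21°) + sin(5°-21°)]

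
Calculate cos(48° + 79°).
cos(48° + 79°) = cos 48° cos 79° - sin 48° sin 79° = -0.6018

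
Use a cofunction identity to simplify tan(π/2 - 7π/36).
tan(π/2 - 7π/36) = cot(7π/36)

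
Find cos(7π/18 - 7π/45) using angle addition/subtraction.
cos(7π/18 - 7π/45) = cos 7π/18 cos 7π/45 + sin 7π/18 sin 7π/45 = 0.7431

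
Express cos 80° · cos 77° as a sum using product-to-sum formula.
cos 80° cos 77° = (1/2)[cos(80°-77°) + cos(80°+77°)]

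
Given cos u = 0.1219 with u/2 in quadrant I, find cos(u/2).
cos(u/2) = ±√((1 + cos u)/2); positive since u/2 ∈ QI, so cos(u/2) = 0.749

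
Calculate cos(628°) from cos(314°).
cos(628°) = 2cos²314° - 1 = -0.0349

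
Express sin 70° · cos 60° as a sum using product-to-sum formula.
sin 70° cos 60° = (1/2)[sin(70°+60°) + sin(70°-60°)]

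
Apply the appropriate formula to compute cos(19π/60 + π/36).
cos(19π/60 + π/36) = cos 19π/60 cos π/36 - sin 19π/60 sin π/36 = 0.4695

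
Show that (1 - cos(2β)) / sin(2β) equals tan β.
LHS = 2sin²β / (2 sin β cos β) = sin β/cos β = tan β = RHS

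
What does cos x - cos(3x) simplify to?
cos x - cos(3x) = 2 sin(2x) sin x (using Sum-to-product)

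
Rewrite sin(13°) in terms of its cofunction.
sin(13°) = cos(90° - 13°) = cos(77°)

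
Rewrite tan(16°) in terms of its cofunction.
tan(16°) = cot(90° - 16°) = cot(74°)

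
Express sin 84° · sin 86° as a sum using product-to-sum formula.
sin 84° sin 86° = (1/2)[cos(84°-86°) - cos(84°+86°)]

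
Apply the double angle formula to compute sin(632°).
sin(632°) = 2 sin 316° cos 316° = -0.9994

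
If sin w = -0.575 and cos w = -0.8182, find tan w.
tan w = sin w / cos w = 0.7028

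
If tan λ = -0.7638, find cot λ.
cot λ = 1/tan λ = -1.309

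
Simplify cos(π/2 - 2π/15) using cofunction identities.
cos(π/2 - 2π/15) = sin(2π/15)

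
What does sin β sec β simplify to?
sin β sec β = tan β (using Reciprocal + quotient)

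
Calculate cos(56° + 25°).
cos(56° + 25°) = cos 56° cos 25° - sin 56° sin 25° = 0.1564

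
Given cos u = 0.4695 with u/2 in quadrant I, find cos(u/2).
cos(u/2) = ±√((1 + cos u)/2); positive since u/2 ∈ QI, so cos(u/2) = 0.8572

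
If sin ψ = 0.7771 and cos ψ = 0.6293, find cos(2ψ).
cos(2ψ) = cos²ψ - sin²ψ = -0.2079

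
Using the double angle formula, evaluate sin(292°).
sin(292°) = 2 sin 146° cos 146° = -0.9272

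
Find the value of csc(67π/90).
csc(67π/90) = 1.39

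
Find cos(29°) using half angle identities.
cos(29°) = √((1 + cos 58°)/2) = 0.8746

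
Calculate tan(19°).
tan(19°) = 0.3443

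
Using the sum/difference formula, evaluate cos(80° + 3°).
cos(80° + 3°) = cos 80° cos 3° - sin 80° sin 3° = 0.1219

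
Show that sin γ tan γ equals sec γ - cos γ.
RHS = 1/cos γ - cos γ = (1 - cos²γ)/cos γ = sin²γ/cos γ = sin γ · (sin γ/cos γ) = sin γ tan γ = LHS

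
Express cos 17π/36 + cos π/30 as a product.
cos 17π/36 + cos π/30 = 2 cos(91π/360) cos(79π/360)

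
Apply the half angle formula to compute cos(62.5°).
cos(62.5°) = √((1 + cos 125°)/2) = 0.4617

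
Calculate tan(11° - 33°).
tan(11° - 33°) = (tan 11° - tan 33°)/(1 + tan 11° tan 33°) = -0.404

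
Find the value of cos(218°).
cos(218°) = -0.788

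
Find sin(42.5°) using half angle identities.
sin(42.5°) = √((1 - cos 85°)/2) = 0.6756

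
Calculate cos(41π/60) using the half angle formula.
cos(41π/60) = -√((1 + cos 41π/30)/2) = -0.5446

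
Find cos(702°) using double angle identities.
cos(702°) = cos²351° - sin²351° = 0.9511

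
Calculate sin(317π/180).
sin(317π/180) = -0.682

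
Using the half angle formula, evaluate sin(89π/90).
sin(89π/90) = √((1 - cos 89π/45)/2) = 0.0349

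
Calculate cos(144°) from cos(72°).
cos(144°) = cos²72° - sin²72° = -0.809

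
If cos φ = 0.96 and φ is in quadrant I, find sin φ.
sin φ = 0.28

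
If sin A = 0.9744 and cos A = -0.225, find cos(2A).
cos(2A) = cos²A - sin²A = -0.8988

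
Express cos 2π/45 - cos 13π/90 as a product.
cos 2π/45 - cos 13π/90 = -2 sin(17π/180) sin(-π/20)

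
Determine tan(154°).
tan(154°) = -0.4877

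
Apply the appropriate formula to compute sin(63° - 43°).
sin(63° - 43°) = sin 63° cos 43° - cos 63° sin 43° = 0.342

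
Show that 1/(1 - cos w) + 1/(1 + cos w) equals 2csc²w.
LHS = [(1 + cos w) + (1 - cos w)] / [(1 - cos w)(1 + cos w)] = 2/(1 - cos²w) = 2/sin²w = 2csc²w = RHS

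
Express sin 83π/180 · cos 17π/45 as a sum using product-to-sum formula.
sin 83π/180 cos 17π/45 = (1/2)[sin(83π/180+17π/45) + sin(83π/180-17π/45)]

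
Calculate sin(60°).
sin(60°) = √3/2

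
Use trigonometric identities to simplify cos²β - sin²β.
cos²β - sin²β = cos(2β) (using Double angle)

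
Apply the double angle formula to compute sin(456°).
sin(456°) = 2 sin 228° cos 228° = 0.9945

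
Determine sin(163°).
sin(163°) = 0.2924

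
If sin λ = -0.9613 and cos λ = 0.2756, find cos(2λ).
cos(2λ) = cos²λ - sin²λ = -0.8481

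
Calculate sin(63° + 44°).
sin(63° + 44°) = sin 63° cos 44° + cos 63° sin 44° = 0.9563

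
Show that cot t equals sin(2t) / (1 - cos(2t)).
RHS = 2 sin t cos t / (2sin²t) = cos t/sin t = cot t = LHS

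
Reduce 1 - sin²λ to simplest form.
1 - sin²λ = cos²λ (using Pythagorean identity)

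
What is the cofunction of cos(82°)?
cos(82°) = sin(90° - 82°) = sin(8°)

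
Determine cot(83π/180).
cot(83π/180) = 0.1228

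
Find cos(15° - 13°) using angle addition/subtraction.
cos(15° - 13°) = cos 15° cos 13° + sin 15° sin 13° = 0.9994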